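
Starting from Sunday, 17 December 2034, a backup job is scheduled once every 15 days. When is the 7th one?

17 March 2035

The 7th occurrence is 6 intervals after the first: 6 × 15 = 90 days after 17 December 2034.
December has 31 days — 14 days to the end of December leaves 76.
January has 31 days (45 left).
February has 28 days (17 left).
17 days into March → 17 March 2035.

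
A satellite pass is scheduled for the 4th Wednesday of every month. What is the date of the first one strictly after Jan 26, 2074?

Jan 2074 starts on a Monday; its first Wednesday is the 3rd, so the 4th Wednesday is the 24th — Jan 24, 2074.
That is not after Jan 26, 2074, so look at Feb 2074.
Feb 2074 starts on a Thursday; its first Wednesday is the 7th, so the 4th Wednesday is the 28th — Feb 28, 2074.

Feb 28, 2074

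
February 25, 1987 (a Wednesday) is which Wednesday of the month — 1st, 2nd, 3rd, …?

Day 25 falls in week ⌈25/7⌉ of the month.
Days 1–7 hold the 1st Wednesday, 8–14 the 2nd, 15–21 the 3rd, 22–28 the 4th, 29–31 the 5th.
25 is in the range for the 4th.

4th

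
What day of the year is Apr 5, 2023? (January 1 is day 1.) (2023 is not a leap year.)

Days in months before Apr: 31 + 28 + 31 = 90.
Plus 5 days into Apr → day 95.

95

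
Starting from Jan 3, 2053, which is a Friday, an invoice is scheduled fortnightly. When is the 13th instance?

The 13th occurrence is 12 intervals after the first: 12 × 14 = 168 days after Jan 3, 2053.
Jan has 31 days — 28 days to the end of Jan leaves 140.
Feb has 28 days (112 left).
Mar has 31 days (81 left).
Apr has 30 days (51 left).
May has 31 days (20 left).
20 days into Jun → Jun 20, 2053.

Jun 20, 2053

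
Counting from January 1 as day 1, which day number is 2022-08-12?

224

Days in months before August: 31 + 28 + 31 + 30 + 31 + 30 + 31 = 212.
Plus 12 days into August → day 224.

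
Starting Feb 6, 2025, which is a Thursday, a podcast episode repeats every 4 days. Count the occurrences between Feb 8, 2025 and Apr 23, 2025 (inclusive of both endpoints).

Occurrences land 4·i days after Feb 6, 2025 for i = 0, 1, 2, …
Feb 8, 2025 is 2 days after the start; 2 ÷ 4 = 0 remainder 2; since the remainder is 2, round up to i = 1. First occurrence in the window: #2 on Feb 10, 2025 (1×4 = 4 days in).
Apr 23, 2025 is 76 days after the start; 76 ÷ 4 = 19 remainder 0. Last occurrence in the window: #20 on Apr 23, 2025.
Occurrences #2 through #20: 19 in total.

19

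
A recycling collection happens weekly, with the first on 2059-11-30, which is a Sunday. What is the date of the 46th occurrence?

The 46th occurrence is 45 intervals after the first: 45 × 7 = 315 days after 2059-11-30.
November has 30 days — 0 days to the end of November leaves 315.
December has 31 days (284 left).
January has 31 days (253 left).
February has 29 days (224 left).
March has 31 days (193 left).
April has 30 days (163 left).
May has 31 days (132 left).
June has 30 days (102 left).
July has 31 days (71 left).
August has 31 days (40 left).
September has 30 days (10 left).
10 days into October → 2060-10-10.

2060-10-10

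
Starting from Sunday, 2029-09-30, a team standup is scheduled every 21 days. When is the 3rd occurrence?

2029-11-11

The 3rd occurrence is 2 intervals after the first: 2 × 21 = 42 days after 2029-09-30.
September has 30 days — 0 days to the end of September leaves 42.
October has 31 days (11 left).
11 days into November → 2029-11-11.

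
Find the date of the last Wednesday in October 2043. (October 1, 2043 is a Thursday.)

October 2043 begins on a Thursday, so the first Wednesday is October 7 (6 days later).
October 2043 has 31 days. Adding weeks: 7, 14, 21, 28 — the last one ≤ 31 is the 28th.

2043-10-28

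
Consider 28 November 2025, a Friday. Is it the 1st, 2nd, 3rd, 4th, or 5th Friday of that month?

4th

Day 28 falls in week ⌈28/7⌉ of the month.
Days 1–7 hold the 1st Friday, 8–14 the 2nd, 15–21 the 3rd, 22–28 the 4th, 29–31 the 5th.
28 is in the range for the 4th.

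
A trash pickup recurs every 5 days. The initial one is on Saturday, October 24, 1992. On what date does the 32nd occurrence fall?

The 32nd occurrence is 31 intervals after the first: 31 × 5 = 155 days after October 24, 1992.
October has 31 days — 7 days to the end of October leaves 148.
November has 30 days (118 left).
December has 31 days (87 left).
January has 31 days (56 left).
February has 28 days (28 left).
28 days into March → March 28, 1993.

March 28, 1993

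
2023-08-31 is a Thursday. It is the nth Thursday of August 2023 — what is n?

5th

Day 31 falls in week ⌈31/7⌉ of the month.
Days 1–7 hold the 1st Thursday, 8–14 the 2nd, 15–21 the 3rd, 22–28 the 4th, 29–31 the 5th.
31 is in the range for the 5th.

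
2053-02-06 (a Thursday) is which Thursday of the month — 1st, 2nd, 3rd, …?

Day 6 falls in week ⌈6/7⌉ of the month.
Days 1–7 hold the 1st Thursday, 8–14 the 2nd, 15–21 the 3rd, 22–28 the 4th, 29–31 the 5th.
6 is in the range for the 1st.

1st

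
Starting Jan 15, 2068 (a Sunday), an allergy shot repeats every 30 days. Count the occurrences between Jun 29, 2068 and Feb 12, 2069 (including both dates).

8

Occurrences land 30·i days after Jan 15, 2068 for i = 0, 1, 2, …
Jun 29, 2068 is 166 days after the start; 166 ÷ 30 = 5 remainder 16; since the remainder is 16, round up to i = 6. First occurrence in the window: #7 on Jul 13, 2068 (6×30 = 180 days in).
Feb 12, 2069 is 394 days after the start; 394 ÷ 30 = 13 remainder 4. Last occurrence in the window: #14 on Feb 8, 2069.
Occurrences #7 through #14: 8 in total.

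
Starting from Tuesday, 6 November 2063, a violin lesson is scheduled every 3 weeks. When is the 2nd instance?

27 November 2063

The 2nd occurrence is 1 interval after the first: 1 × 21 = 21 days after 6 November 2063.
21 days later is 27 November 2063.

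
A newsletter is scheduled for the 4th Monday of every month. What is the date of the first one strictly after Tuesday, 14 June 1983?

27 June 1983

June 1983 starts on a Wednesday; its first Monday is the 6th, so the 4th Monday is the 27th — 27 June 1983.
27 June 1983 is after 14 June 1983, so that is the next one.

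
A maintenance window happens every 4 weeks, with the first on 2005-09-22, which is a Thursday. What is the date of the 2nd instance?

The 2nd occurrence is 1 interval after the first: 1 × 28 = 28 days after 2005-09-22.
September has 30 days — 8 days to the end of September leaves 20.
20 days into October → 2005-10-20.

2005-10-20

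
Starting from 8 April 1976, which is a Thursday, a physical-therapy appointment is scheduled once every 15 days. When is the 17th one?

The 17th occurrence is 16 intervals after the first: 16 × 15 = 240 days after 8 April 1976.
April has 30 days — 22 days to the end of April leaves 218.
May has 31 days (187 left).
June has 30 days (157 left).
July has 31 days (126 left).
August has 31 days (95 left).
September has 30 days (65 left).
October has 31 days (34 left).
November has 30 days (4 left).
4 days into December → 4 December 1976.

4 December 1976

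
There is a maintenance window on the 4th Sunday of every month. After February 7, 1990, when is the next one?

February 25, 1990

February 1990 starts on a Thursday; its first Sunday is the 4th, so the 4th Sunday is the 25th — February 25, 1990.
February 25, 1990 is after February 7, 1990, so that is the next one.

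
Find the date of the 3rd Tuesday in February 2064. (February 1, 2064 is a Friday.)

February 2064 begins on a Friday, so the first Tuesday is February 5 (4 days later).
The 3rd Tuesday is 2 weeks later: 5 + 14 = 19.

19 February 2064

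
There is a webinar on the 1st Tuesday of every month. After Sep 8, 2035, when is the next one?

Sep 2035 starts on a Saturday, so its 1st Tuesday is Sep 4, 2035 (3 days in).
That is not after Sep 8, 2035, so look at Oct 2035.
Oct 2035 starts on a Monday, so its 1st Tuesday is Oct 2, 2035 (1 day in).

Oct 2, 2035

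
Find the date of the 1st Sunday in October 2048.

4 October 2048

October 2048 begins on a Thursday, so the first Sunday is October 4 (3 days later).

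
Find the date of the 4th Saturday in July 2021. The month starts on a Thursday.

24 July 2021

July 2021 begins on a Thursday, so the first Saturday is July 3 (2 days later).
The 4th Saturday is 3 weeks later: 3 + 21 = 24.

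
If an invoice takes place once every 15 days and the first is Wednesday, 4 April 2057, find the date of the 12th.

The 12th occurrence is 11 intervals after the first: 11 × 15 = 165 days after 4 April 2057.
April has 30 days — 26 days to the end of April leaves 139.
May has 31 days (108 left).
June has 30 days (78 left).
July has 31 days (47 left).
August has 31 days (16 left).
16 days into September → 16 September 2057.

16 September 2057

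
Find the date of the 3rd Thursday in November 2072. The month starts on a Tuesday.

17 November 2072

November 2072 begins on a Tuesday, so the first Thursday is November 3 (2 days later).
The 3rd Thursday is 2 weeks later: 3 + 14 = 17.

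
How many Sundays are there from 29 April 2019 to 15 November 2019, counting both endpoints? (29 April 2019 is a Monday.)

29 April 2019 is a Monday; the first Sunday on or after it is 5 May 2019 (6 days later).
From 5 May 2019 to 15 November 2019: 26 + 30 + 31 + 31 + 30 + 31 + 15 = 194 days (rest of May, June, July, August, September, October, November).
194 ÷ 7 = 27 full weeks with remainder 5, so 27 more Sundays after the first → 28.

28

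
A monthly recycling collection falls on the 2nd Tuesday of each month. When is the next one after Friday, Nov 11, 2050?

Dec 13, 2050

Nov 2050 starts on a Tuesday; its first Tuesday is the 1st, so the 2nd Tuesday is the 8th — Nov 8, 2050.
That is not after Nov 11, 2050, so look at Dec 2050.
Dec 2050 starts on a Thursday; its first Tuesday is the 6th, so the 2nd Tuesday is the 13th — Dec 13, 2050.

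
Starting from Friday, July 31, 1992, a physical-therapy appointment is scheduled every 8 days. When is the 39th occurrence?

May 31, 1993

The 39th occurrence is 38 intervals after the first: 38 × 8 = 304 days after July 31, 1992.
July has 31 days — 0 days to the end of July leaves 304.
August has 31 days (273 left).
September has 30 days (243 left).
October has 31 days (212 left).
November has 30 days (182 left).
December has 31 days (151 left).
January has 31 days (120 left).
February has 28 days (92 left).
March has 31 days (61 left).
April has 30 days (31 left).
31 days into May → May 31, 1993.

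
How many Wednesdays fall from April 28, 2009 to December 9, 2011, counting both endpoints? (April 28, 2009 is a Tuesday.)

April 28, 2009 is a Tuesday; the first Wednesday on or after it is April 29, 2009 (1 day later).
From April 29, 2009 to December 9, 2011: 246 + 365 + 343 = 954 days (rest of 2009, 2010, to December 9, 2011 in 2011).
954 ÷ 7 = 136 full weeks with remainder 2, so 136 more Wednesdays after the first → 137.

137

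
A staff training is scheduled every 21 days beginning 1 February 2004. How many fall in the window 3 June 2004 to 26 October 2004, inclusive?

7

Occurrences land 21·i days after 1 February 2004 for i = 0, 1, 2, …
3 June 2004 is 123 days after the start; 123 ÷ 21 = 5 remainder 18; since the remainder is 18, round up to i = 6. First occurrence in the window: #7 on 6 June 2004 (6×21 = 126 days in).
26 October 2004 is 268 days after the start; 268 ÷ 21 = 12 remainder 16. Last occurrence in the window: #13 on 10 October 2004.
Occurrences #7 through #13: 7 in total.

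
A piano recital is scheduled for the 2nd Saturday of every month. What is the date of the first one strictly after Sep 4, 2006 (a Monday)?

Sep 9, 2006

Sep 2006 starts on a Friday; its first Saturday is the 2nd, so the 2nd Saturday is the 9th — Sep 9, 2006.
Sep 9, 2006 is after Sep 4, 2006, so that is the next one.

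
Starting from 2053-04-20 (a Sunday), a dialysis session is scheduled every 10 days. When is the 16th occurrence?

2053-09-17

The 16th occurrence is 15 intervals after the first: 15 × 10 = 150 days after 2053-04-20.
April has 30 days — 10 days to the end of April leaves 140.
May has 31 days (109 left).
June has 30 days (79 left).
July has 31 days (48 left).
August has 31 days (17 left).
17 days into September → 2053-09-17.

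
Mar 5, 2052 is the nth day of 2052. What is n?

65

Days in months before Mar: 31 + 29 = 60.
Plus 5 days into Mar → day 65.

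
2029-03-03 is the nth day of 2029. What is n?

62

Days in months before March: 31 + 28 = 59.
Plus 3 days into March → day 62.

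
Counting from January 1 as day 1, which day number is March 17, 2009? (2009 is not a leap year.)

76

Days in months before March: 31 + 28 = 59.
Plus 17 days into March → day 76.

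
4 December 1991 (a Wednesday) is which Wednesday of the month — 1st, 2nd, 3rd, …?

1st

Day 4 falls in week ⌈4/7⌉ of the month.
Days 1–7 hold the 1st Wednesday, 8–14 the 2nd, 15–21 the 3rd, 22–28 the 4th, 29–31 the 5th.
4 is in the range for the 1st.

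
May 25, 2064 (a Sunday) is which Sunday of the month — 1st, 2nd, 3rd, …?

Day 25 falls in week ⌈25/7⌉ of the month.
Days 1–7 hold the 1st Sunday, 8–14 the 2nd, 15–21 the 3rd, 22–28 the 4th, 29–31 the 5th.
25 is in the range for the 4th.

4th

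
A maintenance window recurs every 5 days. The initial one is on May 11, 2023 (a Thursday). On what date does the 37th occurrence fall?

Nov 7, 2023

The 37th occurrence is 36 intervals after the first: 36 × 5 = 180 days after May 11, 2023.
May has 31 days — 20 days to the end of May leaves 160.
Jun has 30 days (130 left).
Jul has 31 days (99 left).
Aug has 31 days (68 left).
Sep has 30 days (38 left).
Oct has 31 days (7 left).
7 days into Nov → Nov 7, 2023.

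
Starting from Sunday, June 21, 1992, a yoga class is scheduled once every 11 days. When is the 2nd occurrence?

The 2nd occurrence is 1 interval after the first: 1 × 11 = 11 days after June 21, 1992.
June has 30 days — 9 days to the end of June leaves 2.
2 days into July → July 2, 1992.

July 2, 1992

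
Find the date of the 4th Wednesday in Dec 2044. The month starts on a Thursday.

Dec 28, 2044

Dec 2044 begins on a Thursday, so the first Wednesday is Dec 7 (6 days later).
The 4th Wednesday is 3 weeks later: 7 + 21 = 28.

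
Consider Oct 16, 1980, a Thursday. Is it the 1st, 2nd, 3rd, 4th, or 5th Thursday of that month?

Day 16 falls in week ⌈16/7⌉ of the month.
Days 1–7 hold the 1st Thursday, 8–14 the 2nd, 15–21 the 3rd, 22–28 the 4th, 29–31 the 5th.
16 is in the range for the 3rd.

3rd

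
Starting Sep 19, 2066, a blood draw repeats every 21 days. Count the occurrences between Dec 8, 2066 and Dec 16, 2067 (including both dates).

Occurrences land 21·i days after Sep 19, 2066 for i = 0, 1, 2, …
Dec 8, 2066 is 80 days after the start; 80 ÷ 21 = 3 remainder 17; since the remainder is 17, round up to i = 4. First occurrence in the window: #5 on Dec 12, 2066 (4×21 = 84 days in).
Dec 16, 2067 is 453 days after the start; 453 ÷ 21 = 21 remainder 12. Last occurrence in the window: #22 on Dec 4, 2067.
Occurrences #5 through #22: 18 in total.

18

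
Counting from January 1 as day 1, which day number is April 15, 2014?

105

Days in months before April: 31 + 28 + 31 = 90.
Plus 15 days into April → day 105.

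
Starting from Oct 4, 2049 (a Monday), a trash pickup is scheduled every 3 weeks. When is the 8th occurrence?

Feb 28, 2050

The 8th occurrence is 7 intervals after the first: 7 × 21 = 147 days after Oct 4, 2049.
Oct has 31 days — 27 days to the end of Oct leaves 120.
Nov has 30 days (90 left).
Dec has 31 days (59 left).
Jan has 31 days (28 left).
28 days into Feb → Feb 28, 2050.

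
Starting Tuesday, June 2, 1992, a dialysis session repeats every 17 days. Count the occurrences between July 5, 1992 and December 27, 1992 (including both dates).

11

Occurrences land 17·i days after June 2, 1992 for i = 0, 1, 2, …
July 5, 1992 is 33 days after the start; 33 ÷ 17 = 1 remainder 16; since the remainder is 16, round up to i = 2. First occurrence in the window: #3 on July 6, 1992 (2×17 = 34 days in).
December 27, 1992 is 208 days after the start; 208 ÷ 17 = 12 remainder 4. Last occurrence in the window: #13 on December 23, 1992.
Occurrences #3 through #13: 11 in total.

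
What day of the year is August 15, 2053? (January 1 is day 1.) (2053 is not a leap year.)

227

Days in months before August: 31 + 28 + 31 + 30 + 31 + 30 + 31 = 212.
Plus 15 days into August → day 227.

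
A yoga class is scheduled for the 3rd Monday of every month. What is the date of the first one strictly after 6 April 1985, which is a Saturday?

April 1985 starts on a Monday; its first Monday is the 1st, so the 3rd Monday is the 15th — 15 April 1985.
15 April 1985 is after 6 April 1985, so that is the next one.

15 April 1985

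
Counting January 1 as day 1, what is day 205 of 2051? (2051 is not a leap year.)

24 July 2051

January has 31 days (205 − 31 = 174 remain).
February has 28 days (174 − 28 = 146 remain).
March has 31 days (146 − 31 = 115 remain).
April has 30 days (115 − 30 = 85 remain).
May has 31 days (85 − 31 = 54 remain).
June has 30 days (54 − 30 = 24 remain).
24 into July → July 24.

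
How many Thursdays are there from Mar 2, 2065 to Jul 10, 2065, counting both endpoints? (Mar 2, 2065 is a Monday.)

19

Mar 2, 2065 is a Monday; the first Thursday on or after it is Mar 5, 2065 (3 days later).
From Mar 5, 2065 to Jul 10, 2065: 26 + 30 + 31 + 30 + 10 = 127 days (rest of Mar, Apr, May, Jun, Jul).
127 ÷ 7 = 18 full weeks with remainder 1, so 18 more Thursdays after the first → 19.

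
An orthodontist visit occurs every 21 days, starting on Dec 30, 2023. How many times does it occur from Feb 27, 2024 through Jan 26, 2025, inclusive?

16

Occurrences land 21·i days after Dec 30, 2023 for i = 0, 1, 2, …
Feb 27, 2024 is 59 days after the start; 59 ÷ 21 = 2 remainder 17; since the remainder is 17, round up to i = 3. First occurrence in the window: #4 on Mar 2, 2024 (3×21 = 63 days in).
Jan 26, 2025 is 393 days after the start; 393 ÷ 21 = 18 remainder 15. Last occurrence in the window: #19 on Jan 11, 2025.
Occurrences #4 through #19: 16 in total.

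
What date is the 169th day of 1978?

June 18, 1978

January has 31 days (169 − 31 = 138 remain).
February has 28 days (138 − 28 = 110 remain).
March has 31 days (110 − 31 = 79 remain).
April has 30 days (79 − 30 = 49 remain).
May has 31 days (49 − 31 = 18 remain).
18 into June → June 18.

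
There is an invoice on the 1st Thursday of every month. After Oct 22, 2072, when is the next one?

Nov 3, 2072

Oct 2072 starts on a Saturday, so its 1st Thursday is Oct 6, 2072 (5 days in).
That is not after Oct 22, 2072, so look at Nov 2072.
Nov 2072 starts on a Tuesday, so its 1st Thursday is Nov 3, 2072 (2 days in).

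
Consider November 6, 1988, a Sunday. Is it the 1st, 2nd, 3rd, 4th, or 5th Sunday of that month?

Day 6 falls in week ⌈6/7⌉ of the month.
Days 1–7 hold the 1st Sunday, 8–14 the 2nd, 15–21 the 3rd, 22–28 the 4th, 29–31 the 5th.
6 is in the range for the 1st.

1st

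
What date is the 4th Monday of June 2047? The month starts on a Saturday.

2047-06-24

June 2047 begins on a Saturday, so the first Monday is June 3 (2 days later).
The 4th Monday is 3 weeks later: 3 + 21 = 24.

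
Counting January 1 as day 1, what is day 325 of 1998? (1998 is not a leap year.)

21 November 1998

January has 31 days (325 − 31 = 294 remain).
February has 28 days (294 − 28 = 266 remain).
March has 31 days (266 − 31 = 235 remain).
April has 30 days (235 − 30 = 205 remain).
May has 31 days (205 − 31 = 174 remain).
June has 30 days (174 − 30 = 144 remain).
July has 31 days (144 − 31 = 113 remain).
August has 31 days (113 − 31 = 82 remain).
September has 30 days (82 − 30 = 52 remain).
October has 31 days (52 − 31 = 21 remain).
21 into November → November 21.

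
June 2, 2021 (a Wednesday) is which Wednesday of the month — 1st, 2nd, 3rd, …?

Day 2 falls in week ⌈2/7⌉ of the month.
Days 1–7 hold the 1st Wednesday, 8–14 the 2nd, 15–21 the 3rd, 22–28 the 4th, 29–31 the 5th.
2 is in the range for the 1st.

1st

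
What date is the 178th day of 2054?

27 June 2054

January has 31 days (178 − 31 = 147 remain).
February has 28 days (147 − 28 = 119 remain).
March has 31 days (119 − 31 = 88 remain).
April has 30 days (88 − 30 = 58 remain).
May has 31 days (58 − 31 = 27 remain).
27 into June → June 27.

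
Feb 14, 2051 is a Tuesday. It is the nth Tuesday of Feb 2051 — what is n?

Day 14 falls in week ⌈14/7⌉ of the month.
Days 1–7 hold the 1st Tuesday, 8–14 the 2nd, 15–21 the 3rd, 22–28 the 4th, 29–31 the 5th.
14 is in the range for the 2nd.

2nd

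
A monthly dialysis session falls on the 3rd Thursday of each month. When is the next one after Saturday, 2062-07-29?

2062-08-17

July 2062 starts on a Saturday; its first Thursday is the 6th, so the 3rd Thursday is the 20th — 2062-07-20.
That is not after 2062-07-29, so look at August 2062.
August 2062 starts on a Tuesday; its first Thursday is the 3rd, so the 3rd Thursday is the 17th — 2062-08-17.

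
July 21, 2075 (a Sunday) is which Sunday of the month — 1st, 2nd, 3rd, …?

Day 21 falls in week ⌈21/7⌉ of the month.
Days 1–7 hold the 1st Sunday, 8–14 the 2nd, 15–21 the 3rd, 22–28 the 4th, 29–31 the 5th.
21 is in the range for the 3rd.

3rd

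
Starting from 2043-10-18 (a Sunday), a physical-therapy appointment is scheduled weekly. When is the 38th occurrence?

2044-07-03

The 38th occurrence is 37 intervals after the first: 37 × 7 = 259 days after 2043-10-18.
October has 31 days — 13 days to the end of October leaves 246.
November has 30 days (216 left).
December has 31 days (185 left).
January has 31 days (154 left).
February has 29 days (125 left).
March has 31 days (94 left).
April has 30 days (64 left).
May has 31 days (33 left).
June has 30 days (3 left).
3 days into July → 2044-07-03.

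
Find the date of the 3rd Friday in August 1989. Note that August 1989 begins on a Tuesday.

August 1989 begins on a Tuesday, so the first Friday is August 4 (3 days later).
The 3rd Friday is 2 weeks later: 4 + 14 = 18.

18 August 1989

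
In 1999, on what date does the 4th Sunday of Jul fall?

Jul 25, 1999

The first Sunday of Jul 1999 is Jul 4.
The 4th Sunday is 3 weeks later: 4 + 21 = 25.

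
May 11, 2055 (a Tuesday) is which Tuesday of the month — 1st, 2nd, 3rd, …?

Day 11 falls in week ⌈11/7⌉ of the month.
Days 1–7 hold the 1st Tuesday, 8–14 the 2nd, 15–21 the 3rd, 22–28 the 4th, 29–31 the 5th.
11 is in the range for the 2nd.

2nd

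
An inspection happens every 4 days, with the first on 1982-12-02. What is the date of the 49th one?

1983-06-12

The 49th occurrence is 48 intervals after the first: 48 × 4 = 192 days after 1982-12-02.
December has 31 days — 29 days to the end of December leaves 163.
January has 31 days (132 left).
February has 28 days (104 left).
March has 31 days (73 left).
April has 30 days (43 left).
May has 31 days (12 left).
12 days into June → 1983-06-12.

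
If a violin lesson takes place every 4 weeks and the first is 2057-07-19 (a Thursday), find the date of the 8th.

2058-01-31

The 8th occurrence is 7 intervals after the first: 7 × 28 = 196 days after 2057-07-19.
July has 31 days — 12 days to the end of July leaves 184.
August has 31 days (153 left).
September has 30 days (123 left).
October has 31 days (92 left).
November has 30 days (62 left).
December has 31 days (31 left).
31 days into January → 2058-01-31.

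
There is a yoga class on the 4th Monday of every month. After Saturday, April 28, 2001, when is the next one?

April 2001 starts on a Sunday; its first Monday is the 2nd, so the 4th Monday is the 23rd — April 23, 2001.
That is not after April 28, 2001, so look at May 2001.
May 2001 starts on a Tuesday; its first Monday is the 7th, so the 4th Monday is the 28th — May 28, 2001.

May 28, 2001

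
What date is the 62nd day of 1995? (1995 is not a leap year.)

January has 31 days (62 − 31 = 31 remain).
February has 28 days (31 − 28 = 3 remain).
3 into March → March 3.

March 3, 1995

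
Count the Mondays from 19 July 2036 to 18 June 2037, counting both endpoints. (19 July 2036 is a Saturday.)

19 July 2036 is a Saturday; the first Monday on or after it is 21 July 2036 (2 days later).
From 21 July 2036 to 18 June 2037: 163 + 169 = 332 days (rest of 2036, to 18 June 2037 in 2037).
332 ÷ 7 = 47 full weeks with remainder 3, so 47 more Mondays after the first → 48.

48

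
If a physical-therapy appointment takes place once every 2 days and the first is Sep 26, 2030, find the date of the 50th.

Jan 2, 2031

The 50th occurrence is 49 intervals after the first: 49 × 2 = 98 days after Sep 26, 2030.
Sep has 30 days — 4 days to the end of Sep leaves 94.
Oct has 31 days (63 left).
Nov has 30 days (33 left).
Dec has 31 days (2 left).
2 days into Jan → Jan 2, 2031.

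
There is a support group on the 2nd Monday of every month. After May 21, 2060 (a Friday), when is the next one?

May 2060 starts on a Saturday; its first Monday is the 3rd, so the 2nd Monday is the 10th — May 10, 2060.
That is not after May 21, 2060, so look at June 2060.
June 2060 starts on a Tuesday; its first Monday is the 7th, so the 2nd Monday is the 14th — June 14, 2060.

June 14, 2060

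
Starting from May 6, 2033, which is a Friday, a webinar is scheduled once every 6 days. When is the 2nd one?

May 12, 2033

The 2nd occurrence is 1 interval after the first: 1 × 6 = 6 days after May 6, 2033.
6 days later is May 12, 2033.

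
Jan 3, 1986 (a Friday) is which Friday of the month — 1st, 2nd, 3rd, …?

Day 3 falls in week ⌈3/7⌉ of the month.
Days 1–7 hold the 1st Friday, 8–14 the 2nd, 15–21 the 3rd, 22–28 the 4th, 29–31 the 5th.
3 is in the range for the 1st.

1st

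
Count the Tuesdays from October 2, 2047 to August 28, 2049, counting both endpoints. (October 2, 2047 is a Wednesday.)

99

October 2, 2047 is a Wednesday; the first Tuesday on or after it is October 8, 2047 (6 days later).
From October 8, 2047 to August 28, 2049: 84 + 366 + 240 = 690 days (rest of 2047, 2048, to August 28, 2049 in 2049).
690 ÷ 7 = 98 full weeks with remainder 4, so 98 more Tuesdays after the first → 99.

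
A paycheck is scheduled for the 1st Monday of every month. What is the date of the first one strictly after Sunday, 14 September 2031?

6 October 2031

September 2031 starts on a Monday, so its 1st Monday is 1 September 2031.
That is not after 14 September 2031, so look at October 2031.
October 2031 starts on a Wednesday, so its 1st Monday is 6 October 2031 (5 days in).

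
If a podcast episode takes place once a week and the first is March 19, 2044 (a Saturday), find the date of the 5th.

April 16, 2044

The 5th occurrence is 4 intervals after the first: 4 × 7 = 28 days after March 19, 2044.
March has 31 days — 12 days to the end of March leaves 16.
16 days into April → April 16, 2044.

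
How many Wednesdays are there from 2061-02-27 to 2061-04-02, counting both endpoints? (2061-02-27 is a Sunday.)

2061-02-27 is a Sunday; the first Wednesday on or after it is 2061-03-02 (3 days later).
From 2061-03-02 to 2061-04-02: 29 + 2 = 31 days (rest of March, April).
31 ÷ 7 = 4 full weeks with remainder 3, so 4 more Wednesdays after the first → 5.

5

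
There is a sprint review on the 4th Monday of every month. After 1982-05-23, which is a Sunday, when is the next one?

1982-05-24

May 1982 starts on a Saturday; its first Monday is the 3rd, so the 4th Monday is the 24th — 1982-05-24.
1982-05-24 is after 1982-05-23, so that is the next one.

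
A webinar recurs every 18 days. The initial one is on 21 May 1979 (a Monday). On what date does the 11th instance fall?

The 11th occurrence is 10 intervals after the first: 10 × 18 = 180 days after 21 May 1979.
May has 31 days — 10 days to the end of May leaves 170.
June has 30 days (140 left).
July has 31 days (109 left).
August has 31 days (78 left).
September has 30 days (48 left).
October has 31 days (17 left).
17 days into November → 17 November 1979.

17 November 1979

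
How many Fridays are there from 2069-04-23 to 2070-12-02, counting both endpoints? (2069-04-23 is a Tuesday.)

84

2069-04-23 is a Tuesday; the first Friday on or after it is 2069-04-26 (3 days later).
From 2069-04-26 to 2070-12-02: 249 + 336 = 585 days (rest of 2069, to 2070-12-02 in 2070).
585 ÷ 7 = 83 full weeks with remainder 4, so 83 more Fridays after the first → 84.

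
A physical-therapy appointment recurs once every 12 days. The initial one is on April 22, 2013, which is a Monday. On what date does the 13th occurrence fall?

September 13, 2013

The 13th occurrence is 12 intervals after the first: 12 × 12 = 144 days after April 22, 2013.
April has 30 days — 8 days to the end of April leaves 136.
May has 31 days (105 left).
June has 30 days (75 left).
July has 31 days (44 left).
August has 31 days (13 left).
13 days into September → September 13, 2013.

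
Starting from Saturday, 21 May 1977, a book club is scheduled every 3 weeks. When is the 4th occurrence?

23 July 1977

The 4th occurrence is 3 intervals after the first: 3 × 21 = 63 days after 21 May 1977.
May has 31 days — 10 days to the end of May leaves 53.
June has 30 days (23 left).
23 days into July → 23 July 1977.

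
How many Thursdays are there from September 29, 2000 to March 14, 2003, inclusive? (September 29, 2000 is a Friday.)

September 29, 2000 is a Friday; the first Thursday on or after it is October 5, 2000 (6 days later).
From October 5, 2000 to March 14, 2003: 87 + 365 + 365 + 73 = 890 days (rest of 2000, 2001, 2002, to March 14, 2003 in 2003).
890 ÷ 7 = 127 full weeks with remainder 1, so 127 more Thursdays after the first → 128.

128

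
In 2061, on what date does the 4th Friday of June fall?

June 2061 begins on a Wednesday, so the first Friday is June 3 (2 days later).
The 4th Friday is 3 weeks later: 3 + 21 = 24.

24 June 2061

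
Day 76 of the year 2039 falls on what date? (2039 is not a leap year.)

2039-03-17

January has 31 days (76 − 31 = 45 remain).
February has 28 days (45 − 28 = 17 remain).
17 into March → March 17.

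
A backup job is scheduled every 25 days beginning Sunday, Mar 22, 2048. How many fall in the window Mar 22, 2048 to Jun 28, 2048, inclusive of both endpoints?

Occurrences land 25·i days after Mar 22, 2048 for i = 0, 1, 2, …
The window opens on the start date, so the first occurrence inside is #1 on Mar 22, 2048.
Jun 28, 2048 is 98 days after the start; 98 ÷ 25 = 3 remainder 23. Last occurrence in the window: #4 on Jun 5, 2048.
Occurrences #1 through #4: 4 in total.

4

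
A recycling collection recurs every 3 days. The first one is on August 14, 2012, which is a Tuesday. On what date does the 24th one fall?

The 24th occurrence is 23 intervals after the first: 23 × 3 = 69 days after August 14, 2012.
August has 31 days — 17 days to the end of August leaves 52.
September has 30 days (22 left).
22 days into October → October 22, 2012.

October 22, 2012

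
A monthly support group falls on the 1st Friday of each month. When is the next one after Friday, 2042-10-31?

October 2042 starts on a Wednesday, so its 1st Friday is 2042-10-03 (2 days in).
That is not after 2042-10-31, so look at November 2042.
November 2042 starts on a Saturday, so its 1st Friday is 2042-11-07 (6 days in).

2042-11-07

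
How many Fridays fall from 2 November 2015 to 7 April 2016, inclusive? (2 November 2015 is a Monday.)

2 November 2015 is a Monday; the first Friday on or after it is 6 November 2015 (4 days later).
From 6 November 2015 to 7 April 2016: 24 + 31 + 31 + 29 + 31 + 7 = 153 days (rest of November, December, January, February, March, April).
153 ÷ 7 = 21 full weeks with remainder 6, so 21 more Fridays after the first → 22.

22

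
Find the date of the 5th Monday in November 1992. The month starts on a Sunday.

30 November 1992

November 1992 begins on a Sunday, so the first Monday is November 2 (1 day later).
The 5th Monday is 4 weeks later: 2 + 28 = 30.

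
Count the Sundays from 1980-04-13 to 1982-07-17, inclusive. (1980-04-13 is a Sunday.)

118

1980-04-13 is a Sunday; the first Sunday on or after it is 1980-04-13.
From 1980-04-13 to 1982-07-17: 262 + 365 + 198 = 825 days (rest of 1980, 1981, to 1982-07-17 in 1982).
825 ÷ 7 = 117 full weeks with remainder 6, so 117 more Sundays after the first → 118.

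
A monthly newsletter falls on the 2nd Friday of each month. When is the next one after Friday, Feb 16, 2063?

Feb 2063 starts on a Thursday; its first Friday is the 2nd, so the 2nd Friday is the 9th — Feb 9, 2063.
That is not after Feb 16, 2063, so look at Mar 2063.
Mar 2063 starts on a Thursday; its first Friday is the 2nd, so the 2nd Friday is the 9th — Mar 9, 2063.

Mar 9, 2063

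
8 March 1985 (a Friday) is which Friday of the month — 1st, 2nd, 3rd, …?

2nd

Day 8 falls in week ⌈8/7⌉ of the month.
Days 1–7 hold the 1st Friday, 8–14 the 2nd, 15–21 the 3rd, 22–28 the 4th, 29–31 the 5th.
8 is in the range for the 2nd.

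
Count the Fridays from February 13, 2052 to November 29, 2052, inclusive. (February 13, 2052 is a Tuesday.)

42

February 13, 2052 is a Tuesday; the first Friday on or after it is February 16, 2052 (3 days later).
From February 16, 2052 to November 29, 2052: 13 + 31 + 30 + 31 + 30 + 31 + 31 + 30 + 31 + 29 = 287 days (rest of February, March, April, May, June, July, August, September, October, November).
287 ÷ 7 = 41 full weeks with remainder 0, so 41 more Fridays after the first → 42.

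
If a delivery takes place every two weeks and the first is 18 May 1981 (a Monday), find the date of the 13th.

The 13th occurrence is 12 intervals after the first: 12 × 14 = 168 days after 18 May 1981.
May has 31 days — 13 days to the end of May leaves 155.
June has 30 days (125 left).
July has 31 days (94 left).
August has 31 days (63 left).
September has 30 days (33 left).
October has 31 days (2 left).
2 days into November → 2 November 1981.

2 November 1981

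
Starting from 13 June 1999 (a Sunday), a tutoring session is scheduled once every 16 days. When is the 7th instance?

17 September 1999

The 7th occurrence is 6 intervals after the first: 6 × 16 = 96 days after 13 June 1999.
June has 30 days — 17 days to the end of June leaves 79.
July has 31 days (48 left).
August has 31 days (17 left).
17 days into September → 17 September 1999.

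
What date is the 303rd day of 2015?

30 October 2015

January has 31 days (303 − 31 = 272 remain).
February has 28 days (272 − 28 = 244 remain).
March has 31 days (244 − 31 = 213 remain).
April has 30 days (213 − 30 = 183 remain).
May has 31 days (183 − 31 = 152 remain).
June has 30 days (152 − 30 = 122 remain).
July has 31 days (122 − 31 = 91 remain).
August has 31 days (91 − 31 = 60 remain).
September has 30 days (60 − 30 = 30 remain).
30 into October → October 30.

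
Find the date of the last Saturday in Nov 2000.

Nov 25, 2000

Nov 2000 begins on a Wednesday, so the first Saturday is Nov 4 (3 days later).
Nov 2000 has 30 days. Adding weeks: 4, 11, 18, 25 — the last one ≤ 30 is the 25th.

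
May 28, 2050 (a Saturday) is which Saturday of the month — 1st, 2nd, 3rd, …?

4th

Day 28 falls in week ⌈28/7⌉ of the month.
Days 1–7 hold the 1st Saturday, 8–14 the 2nd, 15–21 the 3rd, 22–28 the 4th, 29–31 the 5th.
28 is in the range for the 4th.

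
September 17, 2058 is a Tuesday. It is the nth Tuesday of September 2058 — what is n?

Day 17 falls in week ⌈17/7⌉ of the month.
Days 1–7 hold the 1st Tuesday, 8–14 the 2nd, 15–21 the 3rd, 22–28 the 4th, 29–31 the 5th.
17 is in the range for the 3rd.

3rd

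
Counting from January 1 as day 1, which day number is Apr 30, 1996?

Days in months before Apr: 31 + 29 + 31 = 91.
Plus 30 days into Apr → day 121.

121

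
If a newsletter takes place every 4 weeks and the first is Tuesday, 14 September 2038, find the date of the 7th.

1 March 2039

The 7th occurrence is 6 intervals after the first: 6 × 28 = 168 days after 14 September 2038.
September has 30 days — 16 days to the end of September leaves 152.
October has 31 days (121 left).
November has 30 days (91 left).
December has 31 days (60 left).
January has 31 days (29 left).
February has 28 days (1 left).
1 day into March → 1 March 2039.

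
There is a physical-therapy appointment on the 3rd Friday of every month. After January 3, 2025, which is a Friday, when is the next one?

January 2025 starts on a Wednesday; its first Friday is the 3rd, so the 3rd Friday is the 17th — January 17, 2025.
January 17, 2025 is after January 3, 2025, so that is the next one.

January 17, 2025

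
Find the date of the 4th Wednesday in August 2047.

August 2047 begins on a Thursday, so the first Wednesday is August 7 (6 days later).
The 4th Wednesday is 3 weeks later: 7 + 21 = 28.

2047-08-28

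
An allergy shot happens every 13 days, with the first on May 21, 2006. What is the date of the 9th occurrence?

The 9th occurrence is 8 intervals after the first: 8 × 13 = 104 days after May 21, 2006.
May has 31 days — 10 days to the end of May leaves 94.
Jun has 30 days (64 left).
Jul has 31 days (33 left).
Aug has 31 days (2 left).
2 days into Sep → Sep 2, 2006.

Sep 2, 2006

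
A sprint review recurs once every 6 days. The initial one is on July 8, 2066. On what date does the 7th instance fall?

The 7th occurrence is 6 intervals after the first: 6 × 6 = 36 days after July 8, 2066.
July has 31 days — 23 days to the end of July leaves 13.
13 days into August → August 13, 2066.

August 13, 2066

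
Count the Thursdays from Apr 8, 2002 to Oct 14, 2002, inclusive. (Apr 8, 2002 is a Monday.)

27

Apr 8, 2002 is a Monday; the first Thursday on or after it is Apr 11, 2002 (3 days later).
From Apr 11, 2002 to Oct 14, 2002: 19 + 31 + 30 + 31 + 31 + 30 + 14 = 186 days (rest of Apr, May, Jun, Jul, Aug, Sep, Oct).
186 ÷ 7 = 26 full weeks with remainder 4, so 26 more Thursdays after the first → 27.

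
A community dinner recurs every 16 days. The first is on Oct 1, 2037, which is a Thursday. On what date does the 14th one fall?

Apr 27, 2038

The 14th occurrence is 13 intervals after the first: 13 × 16 = 208 days after Oct 1, 2037.
Oct has 31 days — 30 days to the end of Oct leaves 178.
Nov has 30 days (148 left).
Dec has 31 days (117 left).
Jan has 31 days (86 left).
Feb has 28 days (58 left).
Mar has 31 days (27 left).
27 days into Apr → Apr 27, 2038.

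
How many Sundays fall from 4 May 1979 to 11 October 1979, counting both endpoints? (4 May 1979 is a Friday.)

4 May 1979 is a Friday; the first Sunday on or after it is 6 May 1979 (2 days later).
From 6 May 1979 to 11 October 1979: 25 + 30 + 31 + 31 + 30 + 11 = 158 days (rest of May, June, July, August, September, October).
158 ÷ 7 = 22 full weeks with remainder 4, so 22 more Sundays after the first → 23.

23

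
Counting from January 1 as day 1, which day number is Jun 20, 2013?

171

Days in months before Jun: 31 + 28 + 31 + 30 + 31 = 151.
Plus 20 days into Jun → day 171.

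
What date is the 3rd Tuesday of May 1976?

1976-05-18

The first Tuesday of May 1976 is May 4.
The 3rd Tuesday is 2 weeks later: 4 + 14 = 18.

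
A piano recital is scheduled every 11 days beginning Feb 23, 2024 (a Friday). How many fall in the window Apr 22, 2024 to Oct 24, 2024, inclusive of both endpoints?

17

Occurrences land 11·i days after Feb 23, 2024 for i = 0, 1, 2, …
Apr 22, 2024 is 59 days after the start; 59 ÷ 11 = 5 remainder 4; since the remainder is 4, round up to i = 6. First occurrence in the window: #7 on Apr 29, 2024 (6×11 = 66 days in).
Oct 24, 2024 is 244 days after the start; 244 ÷ 11 = 22 remainder 2. Last occurrence in the window: #23 on Oct 22, 2024.
Occurrences #7 through #23: 17 in total.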